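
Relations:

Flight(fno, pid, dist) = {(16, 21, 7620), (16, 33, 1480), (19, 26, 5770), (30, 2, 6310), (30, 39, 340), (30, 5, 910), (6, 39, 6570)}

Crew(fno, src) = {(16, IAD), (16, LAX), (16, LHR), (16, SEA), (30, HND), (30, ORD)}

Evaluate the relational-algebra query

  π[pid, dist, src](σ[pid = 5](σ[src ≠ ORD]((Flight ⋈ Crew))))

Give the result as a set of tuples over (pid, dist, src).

Flight ⋈ Crew (natural join on fno): {(16, 21, 7620, IAD), (16, 21, 7620, LAX), (16, 21, 7620, LHR), (16, 21, 7620, SEA), (16, 33, 1480, IAD), (16, 33, 1480, LAX), (16, 33, 1480, LHR), (16, 33, 1480, SEA), (30, 2, 6310, HND), (30, 2, 6310, ORD), (30, 39, 340, HND), (30, 39, 340, ORD), (30, 5, 910, HND), (30, 5, 910, ORD)}
Apply σ_{src ≠ ORD}; surviving tuples: {(16, 21, 7620, IAD), (16, 21, 7620, LAX), (16, 21, 7620, LHR), (16, 21, 7620, SEA), (16, 33, 1480, IAD), (16, 33, 1480, LAX), (16, 33, 1480, LHR), (16, 33, 1480, SEA), (30, 2, 6310, HND), (30, 39, 340, HND), (30, 5, 910, HND)}
Apply σ_{pid = 5}; surviving tuples: {(30, 5, 910, HND)}
Projecting to pid, dist, src: {(5, 910, HND)}

{(5, 910, HND)}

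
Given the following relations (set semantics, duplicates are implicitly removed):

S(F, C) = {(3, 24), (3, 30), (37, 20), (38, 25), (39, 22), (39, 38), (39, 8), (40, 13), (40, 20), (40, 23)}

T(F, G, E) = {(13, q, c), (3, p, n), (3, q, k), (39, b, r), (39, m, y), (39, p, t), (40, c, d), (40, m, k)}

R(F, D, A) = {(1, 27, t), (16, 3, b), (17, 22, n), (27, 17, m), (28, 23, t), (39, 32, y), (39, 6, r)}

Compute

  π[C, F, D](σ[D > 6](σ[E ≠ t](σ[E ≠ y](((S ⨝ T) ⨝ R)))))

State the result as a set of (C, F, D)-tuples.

{(22, 39, 32), (38, 39, 32), (8, 39, 32)}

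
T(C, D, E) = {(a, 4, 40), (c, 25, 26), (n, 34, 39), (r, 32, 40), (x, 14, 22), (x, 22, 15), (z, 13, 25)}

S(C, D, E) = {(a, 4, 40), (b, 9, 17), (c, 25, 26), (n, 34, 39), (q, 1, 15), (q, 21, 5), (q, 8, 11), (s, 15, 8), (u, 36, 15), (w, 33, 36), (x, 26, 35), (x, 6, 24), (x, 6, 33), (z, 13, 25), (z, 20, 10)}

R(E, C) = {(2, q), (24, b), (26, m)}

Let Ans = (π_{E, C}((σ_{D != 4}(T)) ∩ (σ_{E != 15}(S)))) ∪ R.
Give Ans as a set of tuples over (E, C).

{(2, q), (24, b), (25, z), (26, c), (26, m), (39, n)}

Apply σ_{D != 4}; surviving tuples: {(c, 25, 26), (n, 34, 39), (r, 32, 40), (x, 14, 22), (x, 22, 15), (z, 13, 25)}
Apply σ_{E != 15}; surviving tuples: {(a, 4, 40), (b, 9, 17), (c, 25, 26), (n, 34, 39), (q, 21, 5), (q, 8, 11), (s, 15, 8), (w, 33, 36), (x, 26, 35), (x, 6, 24), (x, 6, 33), (z, 13, 25), (z, 20, 10)}
Taking the intersection: {(c, 25, 26), (n, 34, 39), (z, 13, 25)}
Keep only column(s) E, C: {(25, z), (26, c), (39, n)}
Taking the union: {(2, q), (24, b), (25, z), (26, c), (26, m), (39, n)}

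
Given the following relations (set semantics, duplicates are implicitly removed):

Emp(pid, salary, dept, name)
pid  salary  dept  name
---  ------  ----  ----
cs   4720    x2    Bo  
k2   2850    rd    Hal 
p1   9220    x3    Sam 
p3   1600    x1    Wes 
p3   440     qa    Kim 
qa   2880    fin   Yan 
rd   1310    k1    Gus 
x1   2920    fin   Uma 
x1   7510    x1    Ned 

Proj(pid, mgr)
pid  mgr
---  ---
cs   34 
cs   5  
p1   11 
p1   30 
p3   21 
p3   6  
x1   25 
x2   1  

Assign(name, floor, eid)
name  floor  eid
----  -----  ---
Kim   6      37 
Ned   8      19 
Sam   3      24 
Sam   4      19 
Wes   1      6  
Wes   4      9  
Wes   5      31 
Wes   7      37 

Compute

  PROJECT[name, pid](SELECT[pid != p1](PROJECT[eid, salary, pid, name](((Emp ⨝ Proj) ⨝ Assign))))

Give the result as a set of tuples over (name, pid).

Emp ⋈ Proj (natural join on pid): {(cs, 4720, x2, Bo, 34), (cs, 4720, x2, Bo, 5), (p1, 9220, x3, Sam, 11), (p1, 9220, x3, Sam, 30), (p3, 1600, x1, Wes, 21), (p3, 1600, x1, Wes, 6), (p3, 440, qa, Kim, 21), (p3, 440, qa, Kim, 6), (x1, 2920, fin, Uma, 25), (x1, 7510, x1, Ned, 25)}
(Emp ⨝ Proj) ⋈ Assign (natural join on name): {(p1, 9220, x3, Sam, 11, 3, 24), (p1, 9220, x3, Sam, 11, 4, 19), (p1, 9220, x3, Sam, 30, 3, 24), (p1, 9220, x3, Sam, 30, 4, 19), (p3, 1600, x1, Wes, 21, 1, 6), (p3, 1600, x1, Wes, 21, 4, 9), (p3, 1600, x1, Wes, 21, 5, 31), (p3, 1600, x1, Wes, 21, 7, 37), (p3, 1600, x1, Wes, 6, 1, 6), (p3, 1600, x1, Wes, 6, 4, 9), (p3, 1600, x1, Wes, 6, 5, 31), (p3, 1600, x1, Wes, 6, 7, 37), (p3, 440, qa, Kim, 21, 6, 37), (p3, 440, qa, Kim, 6, 6, 37), (x1, 7510, x1, Ned, 25, 8, 19)}
π[eid, salary, pid, name]: project onto (eid, salary, pid, name) (7 duplicate(s) eliminated) → {(19, 7510, x1, Ned), (19, 9220, p1, Sam), (24, 9220, p1, Sam), (31, 1600, p3, Wes), (37, 1600, p3, Wes), (37, 440, p3, Kim), (6, 1600, p3, Wes), (9, 1600, p3, Wes)}
Selection pid != p1: {(19, 7510, x1, Ned), (31, 1600, p3, Wes), (37, 1600, p3, Wes), (37, 440, p3, Kim), (6, 1600, p3, Wes), (9, 1600, p3, Wes)}
π[name, pid]: project onto (name, pid) (3 duplicate(s) eliminated) → {(Kim, p3), (Ned, x1), (Wes, p3)}

{(Kim, p3), (Ned, x1), (Wes, p3)}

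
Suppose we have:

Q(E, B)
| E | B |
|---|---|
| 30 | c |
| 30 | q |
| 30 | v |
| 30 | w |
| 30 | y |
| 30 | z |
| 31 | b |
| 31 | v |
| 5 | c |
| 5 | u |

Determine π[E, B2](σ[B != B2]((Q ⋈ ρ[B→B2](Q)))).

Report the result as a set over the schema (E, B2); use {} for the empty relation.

{(30, c), (30, q), (30, v), (30, w), (30, y), (30, z), (31, b), (31, v), (5, c), (5, u)}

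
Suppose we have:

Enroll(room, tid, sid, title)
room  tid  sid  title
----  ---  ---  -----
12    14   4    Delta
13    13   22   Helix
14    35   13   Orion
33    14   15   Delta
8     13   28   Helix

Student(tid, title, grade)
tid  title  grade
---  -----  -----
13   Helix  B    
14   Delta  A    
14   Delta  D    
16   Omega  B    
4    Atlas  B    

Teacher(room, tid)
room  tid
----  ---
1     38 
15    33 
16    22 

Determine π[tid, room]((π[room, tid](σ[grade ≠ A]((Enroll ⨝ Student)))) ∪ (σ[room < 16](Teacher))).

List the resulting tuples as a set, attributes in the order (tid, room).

Enroll ⋈ Student (natural join on tid, title): {(12, 14, 4, Delta, A), (12, 14, 4, Delta, D), (13, 13, 22, Helix, B), (33, 14, 15, Delta, A), (33, 14, 15, Delta, D), (8, 13, 28, Helix, B)}
Filtering on grade ≠ A leaves {(12, 14, 4, Delta, D), (13, 13, 22, Helix, B), (33, 14, 15, Delta, D), (8, 13, 28, Helix, B)}.
Keep only column(s) room, tid: {(12, 14), (13, 13), (33, 14), (8, 13)}
Filtering on room < 16 leaves {(1, 38), (15, 33)}.
Union: {(12, 14), (13, 13), (33, 14), (8, 13)} with {(1, 38), (15, 33)} → {(1, 38), (12, 14), (13, 13), (15, 33), (33, 14), (8, 13)}
Keep only column(s) tid, room: {(13, 13), (13, 8), (14, 12), (14, 33), (33, 15), (38, 1)}

{(13, 13), (13, 8), (14, 12), (14, 33), (33, 15), (38, 1)}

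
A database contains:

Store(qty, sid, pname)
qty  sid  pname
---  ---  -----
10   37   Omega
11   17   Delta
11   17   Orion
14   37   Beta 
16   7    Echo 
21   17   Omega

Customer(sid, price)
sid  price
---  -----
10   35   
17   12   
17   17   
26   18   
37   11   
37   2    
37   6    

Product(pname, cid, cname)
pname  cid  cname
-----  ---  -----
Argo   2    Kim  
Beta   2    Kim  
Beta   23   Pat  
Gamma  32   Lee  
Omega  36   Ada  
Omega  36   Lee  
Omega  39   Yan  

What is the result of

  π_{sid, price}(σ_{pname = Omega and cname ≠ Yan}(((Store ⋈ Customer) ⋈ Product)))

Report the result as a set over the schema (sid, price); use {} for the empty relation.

Store ⋈ Customer (natural join on sid): {(10, 37, Omega, 11), (10, 37, Omega, 2), (10, 37, Omega, 6), (11, 17, Delta, 12), (11, 17, Delta, 17), (11, 17, Orion, 12), (11, 17, Orion, 17), (14, 37, Beta, 11), (14, 37, Beta, 2), (14, 37, Beta, 6), (21, 17, Omega, 12), (21, 17, Omega, 17)}
(Store ⋈ Customer) ⋈ Product (natural join on pname): {(10, 37, Omega, 11, 36, Ada), (10, 37, Omega, 11, 36, Lee), (10, 37, Omega, 11, 39, Yan), (10, 37, Omega, 2, 36, Ada), (10, 37, Omega, 2, 36, Lee), (10, 37, Omega, 2, 39, Yan), (10, 37, Omega, 6, 36, Ada), (10, 37, Omega, 6, 36, Lee), (10, 37, Omega, 6, 39, Yan), (14, 37, Beta, 11, 2, Kim), (14, 37, Beta, 11, 23, Pat), (14, 37, Beta, 2, 2, Kim), (14, 37, Beta, 2, 23, Pat), (14, 37, Beta, 6, 2, Kim), (14, 37, Beta, 6, 23, Pat), (21, 17, Omega, 12, 36, Ada), (21, 17, Omega, 12, 36, Lee), (21, 17, Omega, 12, 39, Yan), (21, 17, Omega, 17, 36, Ada), (21, 17, Omega, 17, 36, Lee), (21, 17, Omega, 17, 39, Yan)}
σ[pname = Omega and cname ≠ Yan]: keep tuples satisfying pname = Omega and cname ≠ Yan → {(10, 37, Omega, 11, 36, Ada), (10, 37, Omega, 11, 36, Lee), (10, 37, Omega, 2, 36, Ada), (10, 37, Omega, 2, 36, Lee), (10, 37, Omega, 6, 36, Ada), (10, 37, Omega, 6, 36, Lee), (21, 17, Omega, 12, 36, Ada), (21, 17, Omega, 12, 36, Lee), (21, 17, Omega, 17, 36, Ada), (21, 17, Omega, 17, 36, Lee)}
Keep only column(s) sid, price (5 duplicate(s) eliminated): {(17, 12), (17, 17), (37, 11), (37, 2), (37, 6)}

{(17, 12), (17, 17), (37, 11), (37, 2), (37, 6)}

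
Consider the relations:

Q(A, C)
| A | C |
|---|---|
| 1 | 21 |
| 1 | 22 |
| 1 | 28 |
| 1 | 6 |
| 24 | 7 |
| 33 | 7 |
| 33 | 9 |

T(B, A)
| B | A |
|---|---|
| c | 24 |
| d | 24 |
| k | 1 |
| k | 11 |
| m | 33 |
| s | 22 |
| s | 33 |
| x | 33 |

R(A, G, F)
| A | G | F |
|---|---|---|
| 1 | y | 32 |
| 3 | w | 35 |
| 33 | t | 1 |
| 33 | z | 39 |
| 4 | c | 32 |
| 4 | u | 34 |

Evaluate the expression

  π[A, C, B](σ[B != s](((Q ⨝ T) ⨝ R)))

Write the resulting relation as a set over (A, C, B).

Q ⋈ T (natural join on A): {(1, 21, k), (1, 22, k), (1, 28, k), (1, 6, k), (24, 7, c), (24, 7, d), (33, 7, m), (33, 7, s), (33, 7, x), (33, 9, m), (33, 9, s), (33, 9, x)}
(Q ⨝ T) ⋈ R (natural join on A): {(1, 21, k, y, 32), (1, 22, k, y, 32), (1, 28, k, y, 32), (1, 6, k, y, 32), (33, 7, m, t, 1), (33, 7, m, z, 39), (33, 7, s, t, 1), (33, 7, s, z, 39), (33, 7, x, t, 1), (33, 7, x, z, 39), (33, 9, m, t, 1), (33, 9, m, z, 39), (33, 9, s, t, 1), (33, 9, s, z, 39), (33, 9, x, t, 1), (33, 9, x, z, 39)}
Filtering on B != s leaves {(1, 21, k, y, 32), (1, 22, k, y, 32), (1, 28, k, y, 32), (1, 6, k, y, 32), (33, 7, m, t, 1), (33, 7, m, z, 39), (33, 7, x, t, 1), (33, 7, x, z, 39), (33, 9, m, t, 1), (33, 9, m, z, 39), (33, 9, x, t, 1), (33, 9, x, z, 39)}.
Keep only column(s) A, C, B (4 duplicate(s) eliminated): {(1, 21, k), (1, 22, k), (1, 28, k), (1, 6, k), (33, 7, m), (33, 7, x), (33, 9, m), (33, 9, x)}

{(1, 21, k), (1, 22, k), (1, 28, k), (1, 6, k), (33, 7, m), (33, 7, x), (33, 9, m), (33, 9, x)}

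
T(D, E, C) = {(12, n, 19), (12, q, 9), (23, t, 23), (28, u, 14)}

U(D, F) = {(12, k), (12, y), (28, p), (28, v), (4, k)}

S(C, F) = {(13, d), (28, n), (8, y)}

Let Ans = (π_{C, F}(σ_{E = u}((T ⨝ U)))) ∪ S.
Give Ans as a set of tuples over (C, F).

Joining T and U on D yields {(12, n, 19, k), (12, n, 19, y), (12, q, 9, k), (12, q, 9, y), (28, u, 14, p), (28, u, 14, v)}.
Selection E = u: {(28, u, 14, p), (28, u, 14, v)}
Projecting to C, F: {(14, p), (14, v)}
Set union of the two operands is {(13, d), (14, p), (14, v), (28, n), (8, y)}.

{(13, d), (14, p), (14, v), (28, n), (8, y)}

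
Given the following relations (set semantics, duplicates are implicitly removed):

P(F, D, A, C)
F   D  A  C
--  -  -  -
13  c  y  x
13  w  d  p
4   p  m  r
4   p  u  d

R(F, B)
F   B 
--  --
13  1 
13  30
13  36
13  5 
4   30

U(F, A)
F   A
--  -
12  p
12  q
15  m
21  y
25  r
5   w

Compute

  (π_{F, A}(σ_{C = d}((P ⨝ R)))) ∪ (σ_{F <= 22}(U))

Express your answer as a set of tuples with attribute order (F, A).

{(12, p), (12, q), (15, m), (21, y), (4, u), (5, w)}

Natural join on F: {(13, c, y, x, 1), (13, c, y, x, 30), (13, c, y, x, 36), (13, c, y, x, 5), (13, w, d, p, 1), (13, w, d, p, 30), (13, w, d, p, 36), (13, w, d, p, 5), (4, p, m, r, 30), (4, p, u, d, 30)}
Selection C = d: {(4, p, u, d, 30)}
Projecting to F, A: {(4, u)}
Selection F <= 22: {(12, p), (12, q), (15, m), (21, y), (5, w)}
Set union of the two operands is {(12, p), (12, q), (15, m), (21, y), (4, u), (5, w)}.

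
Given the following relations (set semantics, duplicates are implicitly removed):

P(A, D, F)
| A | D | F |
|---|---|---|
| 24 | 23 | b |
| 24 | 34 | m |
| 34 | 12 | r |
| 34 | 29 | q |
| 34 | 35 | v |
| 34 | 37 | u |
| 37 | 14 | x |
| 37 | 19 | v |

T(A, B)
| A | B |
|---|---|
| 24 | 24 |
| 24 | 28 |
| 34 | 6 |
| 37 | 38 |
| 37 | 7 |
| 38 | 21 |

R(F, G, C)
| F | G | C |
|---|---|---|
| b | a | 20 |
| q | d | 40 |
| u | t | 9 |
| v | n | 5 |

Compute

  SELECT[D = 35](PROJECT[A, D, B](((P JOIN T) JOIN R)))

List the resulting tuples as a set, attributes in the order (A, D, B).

{(34, 35, 6)}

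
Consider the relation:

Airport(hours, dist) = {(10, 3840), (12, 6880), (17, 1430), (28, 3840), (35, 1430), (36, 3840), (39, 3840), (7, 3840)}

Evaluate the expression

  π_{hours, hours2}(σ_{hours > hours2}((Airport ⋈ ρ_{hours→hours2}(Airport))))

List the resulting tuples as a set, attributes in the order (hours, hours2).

ρ[hours→hours2]: schema becomes (hours2, dist); tuples unchanged.
Airport ⋈ ρ_{hours→hours2}(Airport) (natural join on dist): {(10, 3840, 10), (10, 3840, 28), (10, 3840, 36), (10, 3840, 39), (10, 3840, 7), (12, 6880, 12), (17, 1430, 17), (17, 1430, 35), (28, 3840, 10), (28, 3840, 28), (28, 3840, 36), (28, 3840, 39), (28, 3840, 7), (35, 1430, 17), (35, 1430, 35), (36, 3840, 10), (36, 3840, 28), (36, 3840, 36), (36, 3840, 39), (36, 3840, 7), (39, 3840, 10), (39, 3840, 28), (39, 3840, 36), (39, 3840, 39), (39, 3840, 7), (7, 3840, 10), (7, 3840, 28), (7, 3840, 36), (7, 3840, 39), (7, 3840, 7)}
Apply σ_{hours > hours2}; surviving tuples: {(10, 3840, 7), (28, 3840, 10), (28, 3840, 7), (35, 1430, 17), (36, 3840, 10), (36, 3840, 28), (36, 3840, 7), (39, 3840, 10), (39, 3840, 28), (39, 3840, 36), (39, 3840, 7)}
π[hours, hours2]: project onto (hours, hours2) → {(10, 7), (28, 10), (28, 7), (35, 17), (36, 10), (36, 28), (36, 7), (39, 10), (39, 28), (39, 36), (39, 7)}

{(10, 7), (28, 10), (28, 7), (35, 17), (36, 10), (36, 28), (36, 7), (39, 10), (39, 28), (39, 36), (39, 7)}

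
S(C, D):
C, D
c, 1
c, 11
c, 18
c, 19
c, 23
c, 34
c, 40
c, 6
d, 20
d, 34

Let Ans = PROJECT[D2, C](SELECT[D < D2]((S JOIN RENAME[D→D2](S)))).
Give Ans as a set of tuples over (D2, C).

{(11, c), (18, c), (19, c), (23, c), (34, c), (34, d), (40, c), (6, c)}

ρ[D→D2]: schema becomes (C, D2); tuples unchanged.
Natural join on C: {(c, 1, 1), (c, 1, 11), (c, 1, 18), (c, 1, 19), (c, 1, 23), (c, 1, 34), (c, 1, 40), (c, 1, 6), (c, 11, 1), (c, 11, 11), (c, 11, 18), (c, 11, 19), (c, 11, 23), (c, 11, 34), (c, 11, 40), (c, 11, 6), (c, 18, 1), (c, 18, 11), (c, 18, 18), (c, 18, 19), (c, 18, 23), (c, 18, 34), (c, 18, 40), (c, 18, 6), (c, 19, 1), (c, 19, 11), (c, 19, 18), (c, 19, 19), (c, 19, 23), (c, 19, 34), (c, 19, 40), (c, 19, 6), (c, 23, 1), (c, 23, 11), (c, 23, 18), (c, 23, 19), (c, 23, 23), (c, 23, 34), (c, 23, 40), (c, 23, 6), (c, 34, 1), (c, 34, 11), (c, 34, 18), (c, 34, 19), (c, 34, 23), (c, 34, 34), (c, 34, 40), (c, 34, 6), (c, 40, 1), (c, 40, 11), (c, 40, 18), (c, 40, 19), (c, 40, 23), (c, 40, 34), (c, 40, 40), (c, 40, 6), (c, 6, 1), (c, 6, 11), (c, 6, 18), (c, 6, 19), (c, 6, 23), (c, 6, 34), (c, 6, 40), (c, 6, 6), (d, 20, 20), (d, 20, 34), (d, 34, 20), (d, 34, 34)}
Filtering on D < D2 leaves {(c, 1, 11), (c, 1, 18), (c, 1, 19), (c, 1, 23), (c, 1, 34), (c, 1, 40), (c, 1, 6), (c, 11, 18), (c, 11, 19), (c, 11, 23), (c, 11, 34), (c, 11, 40), (c, 18, 19), (c, 18, 23), (c, 18, 34), (c, 18, 40), (c, 19, 23), (c, 19, 34), (c, 19, 40), (c, 23, 34), (c, 23, 40), (c, 34, 40), (c, 6, 11), (c, 6, 18), (c, 6, 19), (c, 6, 23), (c, 6, 34), (c, 6, 40), (d, 20, 34)}.
Keep only column(s) D2, C (21 duplicate(s) eliminated): {(11, c), (18, c), (19, c), (23, c), (34, c), (34, d), (40, c), (6, c)}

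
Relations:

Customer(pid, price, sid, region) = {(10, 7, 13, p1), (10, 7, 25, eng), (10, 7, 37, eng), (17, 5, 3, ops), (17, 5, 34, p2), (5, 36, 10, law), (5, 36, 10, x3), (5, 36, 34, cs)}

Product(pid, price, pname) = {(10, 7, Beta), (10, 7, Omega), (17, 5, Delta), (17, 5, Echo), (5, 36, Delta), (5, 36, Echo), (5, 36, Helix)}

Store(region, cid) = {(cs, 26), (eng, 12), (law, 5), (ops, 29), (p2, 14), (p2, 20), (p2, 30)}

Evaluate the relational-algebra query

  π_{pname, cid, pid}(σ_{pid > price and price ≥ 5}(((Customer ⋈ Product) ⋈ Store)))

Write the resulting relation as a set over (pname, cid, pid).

Natural join on pid, price: {(10, 7, 13, p1, Beta), (10, 7, 13, p1, Omega), (10, 7, 25, eng, Beta), (10, 7, 25, eng, Omega), (10, 7, 37, eng, Beta), (10, 7, 37, eng, Omega), (17, 5, 3, ops, Delta), (17, 5, 3, ops, Echo), (17, 5, 34, p2, Delta), (17, 5, 34, p2, Echo), (5, 36, 10, law, Delta), (5, 36, 10, law, Echo), (5, 36, 10, law, Helix), (5, 36, 10, x3, Delta), (5, 36, 10, x3, Echo), (5, 36, 10, x3, Helix), (5, 36, 34, cs, Delta), (5, 36, 34, cs, Echo), (5, 36, 34, cs, Helix)}
Natural join on region: {(10, 7, 25, eng, Beta, 12), (10, 7, 25, eng, Omega, 12), (10, 7, 37, eng, Beta, 12), (10, 7, 37, eng, Omega, 12), (17, 5, 3, ops, Delta, 29), (17, 5, 3, ops, Echo, 29), (17, 5, 34, p2, Delta, 14), (17, 5, 34, p2, Delta, 20), (17, 5, 34, p2, Delta, 30), (17, 5, 34, p2, Echo, 14), (17, 5, 34, p2, Echo, 20), (17, 5, 34, p2, Echo, 30), (5, 36, 10, law, Delta, 5), (5, 36, 10, law, Echo, 5), (5, 36, 10, law, Helix, 5), (5, 36, 34, cs, Delta, 26), (5, 36, 34, cs, Echo, 26), (5, 36, 34, cs, Helix, 26)}
Filtering on pid > price and price ≥ 5 leaves {(10, 7, 25, eng, Beta, 12), (10, 7, 25, eng, Omega, 12), (10, 7, 37, eng, Beta, 12), (10, 7, 37, eng, Omega, 12), (17, 5, 3, ops, Delta, 29), (17, 5, 3, ops, Echo, 29), (17, 5, 34, p2, Delta, 14), (17, 5, 34, p2, Delta, 20), (17, 5, 34, p2, Delta, 30), (17, 5, 34, p2, Echo, 14), (17, 5, 34, p2, Echo, 20), (17, 5, 34, p2, Echo, 30)}.
Projecting to pname, cid, pid (2 duplicate(s) eliminated): {(Beta, 12, 10), (Delta, 14, 17), (Delta, 20, 17), (Delta, 29, 17), (Delta, 30, 17), (Echo, 14, 17), (Echo, 20, 17), (Echo, 29, 17), (Echo, 30, 17), (Omega, 12, 10)}

{(Beta, 12, 10), (Delta, 14, 17), (Delta, 20, 17), (Delta, 29, 17), (Delta, 30, 17), (Echo, 14, 17), (Echo, 20, 17), (Echo, 29, 17), (Echo, 30, 17), (Omega, 12, 10)}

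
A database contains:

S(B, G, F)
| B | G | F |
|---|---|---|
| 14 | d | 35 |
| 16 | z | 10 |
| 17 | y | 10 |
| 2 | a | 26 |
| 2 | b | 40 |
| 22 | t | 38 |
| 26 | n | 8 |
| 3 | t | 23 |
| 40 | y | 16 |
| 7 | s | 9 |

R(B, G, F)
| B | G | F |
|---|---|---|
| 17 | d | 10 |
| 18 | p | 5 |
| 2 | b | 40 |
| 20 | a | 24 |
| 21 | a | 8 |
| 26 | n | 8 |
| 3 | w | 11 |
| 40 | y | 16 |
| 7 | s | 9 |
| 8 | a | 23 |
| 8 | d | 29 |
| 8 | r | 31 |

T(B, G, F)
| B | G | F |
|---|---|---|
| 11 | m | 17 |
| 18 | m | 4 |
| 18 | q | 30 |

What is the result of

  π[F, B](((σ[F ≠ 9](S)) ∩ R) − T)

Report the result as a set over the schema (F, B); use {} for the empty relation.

{(16, 40), (40, 2), (8, 26)}

Filtering on F ≠ 9 leaves {(14, d, 35), (16, z, 10), (17, y, 10), (2, a, 26), (2, b, 40), (22, t, 38), (26, n, 8), (3, t, 23), (40, y, 16)}.
Taking the intersection: {(2, b, 40), (26, n, 8), (40, y, 16)}
Taking the difference: {(2, b, 40), (26, n, 8), (40, y, 16)}
π_{F, B} gives {(16, 40), (40, 2), (8, 26)}.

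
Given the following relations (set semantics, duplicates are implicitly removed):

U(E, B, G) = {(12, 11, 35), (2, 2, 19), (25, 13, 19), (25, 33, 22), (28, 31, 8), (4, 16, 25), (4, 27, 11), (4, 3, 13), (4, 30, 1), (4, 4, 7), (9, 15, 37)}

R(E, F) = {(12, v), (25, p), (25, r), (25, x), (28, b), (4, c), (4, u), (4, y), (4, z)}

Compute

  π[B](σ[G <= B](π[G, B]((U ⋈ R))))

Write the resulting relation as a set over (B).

U ⋈ R (natural join on E): {(12, 11, 35, v), (25, 13, 19, p), (25, 13, 19, r), (25, 13, 19, x), (25, 33, 22, p), (25, 33, 22, r), (25, 33, 22, x), (28, 31, 8, b), (4, 16, 25, c), (4, 16, 25, u), (4, 16, 25, y), (4, 16, 25, z), (4, 27, 11, c), (4, 27, 11, u), (4, 27, 11, y), (4, 27, 11, z), (4, 3, 13, c), (4, 3, 13, u), (4, 3, 13, y), (4, 3, 13, z), (4, 30, 1, c), (4, 30, 1, u), (4, 30, 1, y), (4, 30, 1, z), (4, 4, 7, c), (4, 4, 7, u), (4, 4, 7, y), (4, 4, 7, z)}
Projecting to G, B (19 duplicate(s) eliminated): {(1, 30), (11, 27), (13, 3), (19, 13), (22, 33), (25, 16), (35, 11), (7, 4), (8, 31)}
Selection G <= B: {(1, 30), (11, 27), (22, 33), (8, 31)}
Projecting to B: {27, 30, 31, 33}

{27, 30, 31, 33}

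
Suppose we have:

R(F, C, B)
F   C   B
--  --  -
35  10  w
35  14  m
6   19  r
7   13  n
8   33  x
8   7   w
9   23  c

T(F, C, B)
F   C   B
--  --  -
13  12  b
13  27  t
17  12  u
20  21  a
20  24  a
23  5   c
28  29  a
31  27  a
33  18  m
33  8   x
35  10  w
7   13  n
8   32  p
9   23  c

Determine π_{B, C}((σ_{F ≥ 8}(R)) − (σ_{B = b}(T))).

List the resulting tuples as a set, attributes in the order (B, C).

{(c, 23), (m, 14), (w, 10), (w, 7), (x, 33)}

σ[F ≥ 8]: keep tuples satisfying F ≥ 8 → {(35, 10, w), (35, 14, m), (8, 33, x), (8, 7, w), (9, 23, c)}
σ[B = b]: keep tuples satisfying B = b → {(13, 12, b)}
Taking the difference: {(35, 10, w), (35, 14, m), (8, 33, x), (8, 7, w), (9, 23, c)}
π_{B, C} gives {(c, 23), (m, 14), (w, 10), (w, 7), (x, 33)}.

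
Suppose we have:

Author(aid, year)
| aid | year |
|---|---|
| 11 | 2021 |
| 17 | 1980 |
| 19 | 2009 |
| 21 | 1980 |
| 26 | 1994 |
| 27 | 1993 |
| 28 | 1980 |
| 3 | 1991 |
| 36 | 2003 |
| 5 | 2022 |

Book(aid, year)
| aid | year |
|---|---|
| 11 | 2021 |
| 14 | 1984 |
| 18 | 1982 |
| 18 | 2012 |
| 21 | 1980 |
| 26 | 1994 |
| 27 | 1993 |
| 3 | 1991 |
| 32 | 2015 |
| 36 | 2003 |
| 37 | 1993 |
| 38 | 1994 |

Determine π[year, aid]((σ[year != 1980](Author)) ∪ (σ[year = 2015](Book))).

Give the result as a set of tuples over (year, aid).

σ[year != 1980]: keep tuples satisfying year != 1980 → {(11, 2021), (19, 2009), (26, 1994), (27, 1993), (3, 1991), (36, 2003), (5, 2022)}
σ[year = 2015]: keep tuples satisfying year = 2015 → {(32, 2015)}
Taking the union: {(11, 2021), (19, 2009), (26, 1994), (27, 1993), (3, 1991), (32, 2015), (36, 2003), (5, 2022)}
π[year, aid]: project onto (year, aid) → {(1991, 3), (1993, 27), (1994, 26), (2003, 36), (2009, 19), (2015, 32), (2021, 11), (2022, 5)}

{(1991, 3), (1993, 27), (1994, 26), (2003, 36), (2009, 19), (2015, 32), (2021, 11), (2022, 5)}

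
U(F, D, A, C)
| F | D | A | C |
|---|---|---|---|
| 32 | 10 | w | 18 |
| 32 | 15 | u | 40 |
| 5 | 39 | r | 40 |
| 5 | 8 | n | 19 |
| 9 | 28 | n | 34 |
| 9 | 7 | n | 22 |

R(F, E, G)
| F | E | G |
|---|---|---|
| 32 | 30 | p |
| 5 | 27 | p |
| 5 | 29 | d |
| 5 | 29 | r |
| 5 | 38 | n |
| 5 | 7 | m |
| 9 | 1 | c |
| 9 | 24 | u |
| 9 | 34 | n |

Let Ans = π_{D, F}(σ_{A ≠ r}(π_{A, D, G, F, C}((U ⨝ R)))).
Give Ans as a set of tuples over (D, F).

{(10, 32), (15, 32), (28, 9), (7, 9), (8, 5)}

U ⋈ R (natural join on F): {(32, 10, w, 18, 30, p), (32, 15, u, 40, 30, p), (5, 39, r, 40, 27, p), (5, 39, r, 40, 29, d), (5, 39, r, 40, 29, r), (5, 39, r, 40, 38, n), (5, 39, r, 40, 7, m), (5, 8, n, 19, 27, p), (5, 8, n, 19, 29, d), (5, 8, n, 19, 29, r), (5, 8, n, 19, 38, n), (5, 8, n, 19, 7, m), (9, 28, n, 34, 1, c), (9, 28, n, 34, 24, u), (9, 28, n, 34, 34, n), (9, 7, n, 22, 1, c), (9, 7, n, 22, 24, u), (9, 7, n, 22, 34, n)}
π_{A, D, G, F, C} gives {(n, 28, c, 9, 34), (n, 28, n, 9, 34), (n, 28, u, 9, 34), (n, 7, c, 9, 22), (n, 7, n, 9, 22), (n, 7, u, 9, 22), (n, 8, d, 5, 19), (n, 8, m, 5, 19), (n, 8, n, 5, 19), (n, 8, p, 5, 19), (n, 8, r, 5, 19), (r, 39, d, 5, 40), (r, 39, m, 5, 40), (r, 39, n, 5, 40), (r, 39, p, 5, 40), (r, 39, r, 5, 40), (u, 15, p, 32, 40), (w, 10, p, 32, 18)}.
Filtering on A ≠ r leaves {(n, 28, c, 9, 34), (n, 28, n, 9, 34), (n, 28, u, 9, 34), (n, 7, c, 9, 22), (n, 7, n, 9, 22), (n, 7, u, 9, 22), (n, 8, d, 5, 19), (n, 8, m, 5, 19), (n, 8, n, 5, 19), (n, 8, p, 5, 19), (n, 8, r, 5, 19), (u, 15, p, 32, 40), (w, 10, p, 32, 18)}.
π_{D, F} gives {(10, 32), (15, 32), (28, 9), (7, 9), (8, 5)} (8 duplicate(s) eliminated).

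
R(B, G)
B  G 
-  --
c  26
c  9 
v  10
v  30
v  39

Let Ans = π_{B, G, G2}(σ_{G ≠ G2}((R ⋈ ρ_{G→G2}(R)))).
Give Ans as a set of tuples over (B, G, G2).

ρ[G→G2]: schema becomes (B, G2); tuples unchanged.
Natural join on B: {(c, 26, 26), (c, 26, 9), (c, 9, 26), (c, 9, 9), (v, 10, 10), (v, 10, 30), (v, 10, 39), (v, 30, 10), (v, 30, 30), (v, 30, 39), (v, 39, 10), (v, 39, 30), (v, 39, 39)}
σ[G ≠ G2]: keep tuples satisfying G ≠ G2 → {(c, 26, 9), (c, 9, 26), (v, 10, 30), (v, 10, 39), (v, 30, 10), (v, 30, 39), (v, 39, 10), (v, 39, 30)}
Projecting to B, G, G2: {(c, 26, 9), (c, 9, 26), (v, 10, 30), (v, 10, 39), (v, 30, 10), (v, 30, 39), (v, 39, 10), (v, 39, 30)}

{(c, 26, 9), (c, 9, 26), (v, 10, 30), (v, 10, 39), (v, 30, 10), (v, 30, 39), (v, 39, 10), (v, 39, 30)}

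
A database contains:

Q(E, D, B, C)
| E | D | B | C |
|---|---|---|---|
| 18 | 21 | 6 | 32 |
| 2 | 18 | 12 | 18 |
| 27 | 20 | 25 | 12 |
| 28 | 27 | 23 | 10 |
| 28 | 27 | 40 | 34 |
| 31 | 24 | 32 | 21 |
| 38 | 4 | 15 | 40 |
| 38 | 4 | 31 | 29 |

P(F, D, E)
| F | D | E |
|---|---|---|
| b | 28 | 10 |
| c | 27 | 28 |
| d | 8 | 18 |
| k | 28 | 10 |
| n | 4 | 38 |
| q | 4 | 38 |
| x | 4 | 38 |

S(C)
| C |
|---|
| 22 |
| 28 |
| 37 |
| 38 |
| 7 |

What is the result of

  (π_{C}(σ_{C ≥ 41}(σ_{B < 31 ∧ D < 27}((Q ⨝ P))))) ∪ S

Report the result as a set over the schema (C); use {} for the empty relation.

{22, 28, 37, 38, 7}

Natural join on E, D: {(28, 27, 23, 10, c), (28, 27, 40, 34, c), (38, 4, 15, 40, n), (38, 4, 15, 40, q), (38, 4, 15, 40, x), (38, 4, 31, 29, n), (38, 4, 31, 29, q), (38, 4, 31, 29, x)}
Apply σ_{B < 31 ∧ D < 27}; surviving tuples: {(38, 4, 15, 40, n), (38, 4, 15, 40, q), (38, 4, 15, 40, x)}
Apply σ_{C ≥ 41}; surviving tuples: {}
π_{C} gives {}.
Taking the union: {22, 28, 37, 38, 7}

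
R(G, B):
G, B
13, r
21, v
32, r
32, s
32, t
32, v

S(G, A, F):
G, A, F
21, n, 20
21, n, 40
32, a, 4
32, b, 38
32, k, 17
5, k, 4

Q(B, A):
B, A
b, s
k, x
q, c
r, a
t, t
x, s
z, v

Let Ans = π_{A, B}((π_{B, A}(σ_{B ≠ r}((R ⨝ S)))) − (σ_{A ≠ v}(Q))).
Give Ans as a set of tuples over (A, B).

Natural join on G: {(21, v, n, 20), (21, v, n, 40), (32, r, a, 4), (32, r, b, 38), (32, r, k, 17), (32, s, a, 4), (32, s, b, 38), (32, s, k, 17), (32, t, a, 4), (32, t, b, 38), (32, t, k, 17), (32, v, a, 4), (32, v, b, 38), (32, v, k, 17)}
Selection B ≠ r: {(21, v, n, 20), (21, v, n, 40), (32, s, a, 4), (32, s, b, 38), (32, s, k, 17), (32, t, a, 4), (32, t, b, 38), (32, t, k, 17), (32, v, a, 4), (32, v, b, 38), (32, v, k, 17)}
π[B, A]: project onto (B, A) (1 duplicate(s) eliminated) → {(s, a), (s, b), (s, k), (t, a), (t, b), (t, k), (v, a), (v, b), (v, k), (v, n)}
Selection A ≠ v: {(b, s), (k, x), (q, c), (r, a), (t, t), (x, s)}
Taking the difference: {(s, a), (s, b), (s, k), (t, a), (t, b), (t, k), (v, a), (v, b), (v, k), (v, n)}
π[A, B]: project onto (A, B) → {(a, s), (a, t), (a, v), (b, s), (b, t), (b, v), (k, s), (k, t), (k, v), (n, v)}

{(a, s), (a, t), (a, v), (b, s), (b, t), (b, v), (k, s), (k, t), (k, v), (n, v)}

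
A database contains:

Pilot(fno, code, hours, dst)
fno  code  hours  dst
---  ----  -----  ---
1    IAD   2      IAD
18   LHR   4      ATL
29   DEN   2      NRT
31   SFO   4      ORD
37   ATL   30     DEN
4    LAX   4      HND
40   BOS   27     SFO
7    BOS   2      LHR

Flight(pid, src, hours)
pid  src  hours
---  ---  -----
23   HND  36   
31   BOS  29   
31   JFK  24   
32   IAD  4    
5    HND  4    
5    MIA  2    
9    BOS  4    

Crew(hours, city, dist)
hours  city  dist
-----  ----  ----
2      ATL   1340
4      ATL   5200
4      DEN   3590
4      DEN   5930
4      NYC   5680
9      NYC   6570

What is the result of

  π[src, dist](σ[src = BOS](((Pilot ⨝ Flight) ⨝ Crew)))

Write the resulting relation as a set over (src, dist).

Pilot ⋈ Flight (natural join on hours): {(1, IAD, 2, IAD, 5, MIA), (18, LHR, 4, ATL, 32, IAD), (18, LHR, 4, ATL, 5, HND), (18, LHR, 4, ATL, 9, BOS), (29, DEN, 2, NRT, 5, MIA), (31, SFO, 4, ORD, 32, IAD), (31, SFO, 4, ORD, 5, HND), (31, SFO, 4, ORD, 9, BOS), (4, LAX, 4, HND, 32, IAD), (4, LAX, 4, HND, 5, HND), (4, LAX, 4, HND, 9, BOS), (7, BOS, 2, LHR, 5, MIA)}
(Pilot ⨝ Flight) ⋈ Crew (natural join on hours): {(1, IAD, 2, IAD, 5, MIA, ATL, 1340), (18, LHR, 4, ATL, 32, IAD, ATL, 5200), (18, LHR, 4, ATL, 32, IAD, DEN, 3590), (18, LHR, 4, ATL, 32, IAD, DEN, 5930), (18, LHR, 4, ATL, 32, IAD, NYC, 5680), (18, LHR, 4, ATL, 5, HND, ATL, 5200), (18, LHR, 4, ATL, 5, HND, DEN, 3590), (18, LHR, 4, ATL, 5, HND, DEN, 5930), (18, LHR, 4, ATL, 5, HND, NYC, 5680), (18, LHR, 4, ATL, 9, BOS, ATL, 5200), (18, LHR, 4, ATL, 9, BOS, DEN, 3590), (18, LHR, 4, ATL, 9, BOS, DEN, 5930), (18, LHR, 4, ATL, 9, BOS, NYC, 5680), (29, DEN, 2, NRT, 5, MIA, ATL, 1340), (31, SFO, 4, ORD, 32, IAD, ATL, 5200), (31, SFO, 4, ORD, 32, IAD, DEN, 3590), (31, SFO, 4, ORD, 32, IAD, DEN, 5930), (31, SFO, 4, ORD, 32, IAD, NYC, 5680), (31, SFO, 4, ORD, 5, HND, ATL, 5200), (31, SFO, 4, ORD, 5, HND, DEN, 3590), (31, SFO, 4, ORD, 5, HND, DEN, 5930), (31, SFO, 4, ORD, 5, HND, NYC, 5680), (31, SFO, 4, ORD, 9, BOS, ATL, 5200), (31, SFO, 4, ORD, 9, BOS, DEN, 3590), (31, SFO, 4, ORD, 9, BOS, DEN, 5930), (31, SFO, 4, ORD, 9, BOS, NYC, 5680), (4, LAX, 4, HND, 32, IAD, ATL, 5200), (4, LAX, 4, HND, 32, IAD, DEN, 3590), (4, LAX, 4, HND, 32, IAD, DEN, 5930), (4, LAX, 4, HND, 32, IAD, NYC, 5680), (4, LAX, 4, HND, 5, HND, ATL, 5200), (4, LAX, 4, HND, 5, HND, DEN, 3590), (4, LAX, 4, HND, 5, HND, DEN, 5930), (4, LAX, 4, HND, 5, HND, NYC, 5680), (4, LAX, 4, HND, 9, BOS, ATL, 5200), (4, LAX, 4, HND, 9, BOS, DEN, 3590), (4, LAX, 4, HND, 9, BOS, DEN, 5930), (4, LAX, 4, HND, 9, BOS, NYC, 5680), (7, BOS, 2, LHR, 5, MIA, ATL, 1340)}
Filtering on src = BOS leaves {(18, LHR, 4, ATL, 9, BOS, ATL, 5200), (18, LHR, 4, ATL, 9, BOS, DEN, 3590), (18, LHR, 4, ATL, 9, BOS, DEN, 5930), (18, LHR, 4, ATL, 9, BOS, NYC, 5680), (31, SFO, 4, ORD, 9, BOS, ATL, 5200), (31, SFO, 4, ORD, 9, BOS, DEN, 3590), (31, SFO, 4, ORD, 9, BOS, DEN, 5930), (31, SFO, 4, ORD, 9, BOS, NYC, 5680), (4, LAX, 4, HND, 9, BOS, ATL, 5200), (4, LAX, 4, HND, 9, BOS, DEN, 3590), (4, LAX, 4, HND, 9, BOS, DEN, 5930), (4, LAX, 4, HND, 9, BOS, NYC, 5680)}.
π_{src, dist} gives {(BOS, 3590), (BOS, 5200), (BOS, 5680), (BOS, 5930)} (8 duplicate(s) eliminated).

{(BOS, 3590), (BOS, 5200), (BOS, 5680), (BOS, 5930)}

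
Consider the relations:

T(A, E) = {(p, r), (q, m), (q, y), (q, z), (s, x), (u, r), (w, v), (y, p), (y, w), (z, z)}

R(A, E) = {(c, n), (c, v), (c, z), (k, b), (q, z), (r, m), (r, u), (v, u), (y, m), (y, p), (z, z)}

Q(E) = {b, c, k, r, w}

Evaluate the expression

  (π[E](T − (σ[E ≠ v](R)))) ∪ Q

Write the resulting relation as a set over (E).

{b, c, k, m, r, v, w, x, y}

Selection E ≠ v: {(c, n), (c, z), (k, b), (q, z), (r, m), (r, u), (v, u), (y, m), (y, p), (z, z)}
Taking the difference: {(p, r), (q, m), (q, y), (s, x), (u, r), (w, v), (y, w)}
π_{E} gives {m, r, v, w, x, y} (1 duplicate(s) eliminated).
Taking the union: {b, c, k, m, r, v, w, x, y}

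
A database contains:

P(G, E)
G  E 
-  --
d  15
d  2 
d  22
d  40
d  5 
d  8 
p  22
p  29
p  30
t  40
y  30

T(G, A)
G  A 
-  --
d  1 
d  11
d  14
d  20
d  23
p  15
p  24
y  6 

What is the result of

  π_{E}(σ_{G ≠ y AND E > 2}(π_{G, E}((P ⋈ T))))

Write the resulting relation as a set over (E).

Natural join on G: {(d, 15, 1), (d, 15, 11), (d, 15, 14), (d, 15, 20), (d, 15, 23), (d, 2, 1), (d, 2, 11), (d, 2, 14), (d, 2, 20), (d, 2, 23), (d, 22, 1), (d, 22, 11), (d, 22, 14), (d, 22, 20), (d, 22, 23), (d, 40, 1), (d, 40, 11), (d, 40, 14), (d, 40, 20), (d, 40, 23), (d, 5, 1), (d, 5, 11), (d, 5, 14), (d, 5, 20), (d, 5, 23), (d, 8, 1), (d, 8, 11), (d, 8, 14), (d, 8, 20), (d, 8, 23), (p, 22, 15), (p, 22, 24), (p, 29, 15), (p, 29, 24), (p, 30, 15), (p, 30, 24), (y, 30, 6)}
Keep only column(s) G, E (27 duplicate(s) eliminated): {(d, 15), (d, 2), (d, 22), (d, 40), (d, 5), (d, 8), (p, 22), (p, 29), (p, 30), (y, 30)}
Filtering on G ≠ y AND E > 2 leaves {(d, 15), (d, 22), (d, 40), (d, 5), (d, 8), (p, 22), (p, 29), (p, 30)}.
Keep only column(s) E (1 duplicate(s) eliminated): {15, 22, 29, 30, 40, 5, 8}

{15, 22, 29, 30, 40, 5, 8}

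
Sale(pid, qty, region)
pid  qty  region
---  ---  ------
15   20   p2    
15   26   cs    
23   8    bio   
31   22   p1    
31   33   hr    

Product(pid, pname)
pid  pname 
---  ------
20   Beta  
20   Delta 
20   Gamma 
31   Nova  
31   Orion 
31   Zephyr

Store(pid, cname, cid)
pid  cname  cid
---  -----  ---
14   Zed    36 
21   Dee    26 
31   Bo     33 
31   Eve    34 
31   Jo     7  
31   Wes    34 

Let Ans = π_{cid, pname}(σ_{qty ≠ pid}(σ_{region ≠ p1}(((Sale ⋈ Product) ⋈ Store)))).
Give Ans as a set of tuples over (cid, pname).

{(33, Nova), (33, Orion), (33, Zephyr), (34, Nova), (34, Orion), (34, Zephyr), (7, Nova), (7, Orion), (7, Zephyr)}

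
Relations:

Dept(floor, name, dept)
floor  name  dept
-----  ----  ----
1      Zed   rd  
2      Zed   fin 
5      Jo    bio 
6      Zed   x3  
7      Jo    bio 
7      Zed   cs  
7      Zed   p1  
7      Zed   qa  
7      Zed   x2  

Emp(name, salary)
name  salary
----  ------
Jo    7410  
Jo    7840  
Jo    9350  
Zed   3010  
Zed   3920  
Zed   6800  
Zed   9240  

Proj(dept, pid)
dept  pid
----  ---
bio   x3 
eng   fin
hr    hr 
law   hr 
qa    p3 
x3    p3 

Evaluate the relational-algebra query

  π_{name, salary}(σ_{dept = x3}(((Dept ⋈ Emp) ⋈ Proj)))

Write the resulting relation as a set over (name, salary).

Natural join on name: {(1, Zed, rd, 3010), (1, Zed, rd, 3920), (1, Zed, rd, 6800), (1, Zed, rd, 9240), (2, Zed, fin, 3010), (2, Zed, fin, 3920), (2, Zed, fin, 6800), (2, Zed, fin, 9240), (5, Jo, bio, 7410), (5, Jo, bio, 7840), (5, Jo, bio, 9350), (6, Zed, x3, 3010), (6, Zed, x3, 3920), (6, Zed, x3, 6800), (6, Zed, x3, 9240), (7, Jo, bio, 7410), (7, Jo, bio, 7840), (7, Jo, bio, 9350), (7, Zed, cs, 3010), (7, Zed, cs, 3920), (7, Zed, cs, 6800), (7, Zed, cs, 9240), (7, Zed, p1, 3010), (7, Zed, p1, 3920), (7, Zed, p1, 6800), (7, Zed, p1, 9240), (7, Zed, qa, 3010), (7, Zed, qa, 3920), (7, Zed, qa, 6800), (7, Zed, qa, 9240), (7, Zed, x2, 3010), (7, Zed, x2, 3920), (7, Zed, x2, 6800), (7, Zed, x2, 9240)}
Natural join on dept: {(5, Jo, bio, 7410, x3), (5, Jo, bio, 7840, x3), (5, Jo, bio, 9350, x3), (6, Zed, x3, 3010, p3), (6, Zed, x3, 3920, p3), (6, Zed, x3, 6800, p3), (6, Zed, x3, 9240, p3), (7, Jo, bio, 7410, x3), (7, Jo, bio, 7840, x3), (7, Jo, bio, 9350, x3), (7, Zed, qa, 3010, p3), (7, Zed, qa, 3920, p3), (7, Zed, qa, 6800, p3), (7, Zed, qa, 9240, p3)}
σ[dept = x3]: keep tuples satisfying dept = x3 → {(6, Zed, x3, 3010, p3), (6, Zed, x3, 3920, p3), (6, Zed, x3, 6800, p3), (6, Zed, x3, 9240, p3)}
Projecting to name, salary: {(Zed, 3010), (Zed, 3920), (Zed, 6800), (Zed, 9240)}

{(Zed, 3010), (Zed, 3920), (Zed, 6800), (Zed, 9240)}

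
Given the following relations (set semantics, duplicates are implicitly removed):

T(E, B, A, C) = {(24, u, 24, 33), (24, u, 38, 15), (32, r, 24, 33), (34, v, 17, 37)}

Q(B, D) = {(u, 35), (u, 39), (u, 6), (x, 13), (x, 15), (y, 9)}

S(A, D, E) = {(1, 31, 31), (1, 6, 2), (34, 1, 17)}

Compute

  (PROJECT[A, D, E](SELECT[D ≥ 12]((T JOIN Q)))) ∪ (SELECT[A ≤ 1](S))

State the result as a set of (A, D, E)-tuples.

{(1, 31, 31), (1, 6, 2), (24, 35, 24), (24, 39, 24), (38, 35, 24), (38, 39, 24)}

T ⋈ Q (natural join on B): {(24, u, 24, 33, 35), (24, u, 24, 33, 39), (24, u, 24, 33, 6), (24, u, 38, 15, 35), (24, u, 38, 15, 39), (24, u, 38, 15, 6)}
Filtering on D ≥ 12 leaves {(24, u, 24, 33, 35), (24, u, 24, 33, 39), (24, u, 38, 15, 35), (24, u, 38, 15, 39)}.
π_{A, D, E} gives {(24, 35, 24), (24, 39, 24), (38, 35, 24), (38, 39, 24)}.
Filtering on A ≤ 1 leaves {(1, 31, 31), (1, 6, 2)}.
Set union of the two operands is {(1, 31, 31), (1, 6, 2), (24, 35, 24), (24, 39, 24), (38, 35, 24), (38, 39, 24)}.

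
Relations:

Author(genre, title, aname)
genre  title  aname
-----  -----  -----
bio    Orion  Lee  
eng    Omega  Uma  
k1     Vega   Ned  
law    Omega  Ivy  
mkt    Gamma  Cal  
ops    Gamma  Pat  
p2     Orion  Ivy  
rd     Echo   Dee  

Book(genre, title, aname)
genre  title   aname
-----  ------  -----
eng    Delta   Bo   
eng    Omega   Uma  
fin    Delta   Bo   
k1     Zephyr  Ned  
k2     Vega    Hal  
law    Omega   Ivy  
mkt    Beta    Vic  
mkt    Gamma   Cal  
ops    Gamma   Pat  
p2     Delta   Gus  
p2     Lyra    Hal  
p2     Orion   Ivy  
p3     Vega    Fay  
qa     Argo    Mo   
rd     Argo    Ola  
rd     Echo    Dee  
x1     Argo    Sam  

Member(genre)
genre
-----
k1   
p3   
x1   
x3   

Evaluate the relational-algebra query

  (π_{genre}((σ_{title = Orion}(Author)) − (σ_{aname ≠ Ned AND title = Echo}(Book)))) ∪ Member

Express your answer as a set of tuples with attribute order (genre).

Selection title = Orion: {(bio, Orion, Lee), (p2, Orion, Ivy)}
Selection aname ≠ Ned AND title = Echo: {(rd, Echo, Dee)}
Difference: {(bio, Orion, Lee), (p2, Orion, Ivy)} with {(rd, Echo, Dee)} → {(bio, Orion, Lee), (p2, Orion, Ivy)}
π_{genre} gives {bio, p2}.
Union: {bio, p2} with {k1, p3, x1, x3} → {bio, k1, p2, p3, x1, x3}

{bio, k1, p2, p3, x1, x3}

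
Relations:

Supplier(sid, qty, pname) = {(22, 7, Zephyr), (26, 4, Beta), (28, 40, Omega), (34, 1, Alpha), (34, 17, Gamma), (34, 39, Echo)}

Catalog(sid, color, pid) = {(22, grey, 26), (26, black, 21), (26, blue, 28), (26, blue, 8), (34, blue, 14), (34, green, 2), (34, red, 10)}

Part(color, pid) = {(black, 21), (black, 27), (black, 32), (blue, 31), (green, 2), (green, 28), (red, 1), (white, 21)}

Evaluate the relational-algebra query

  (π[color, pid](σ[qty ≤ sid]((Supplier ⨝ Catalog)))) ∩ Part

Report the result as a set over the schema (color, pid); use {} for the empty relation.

Supplier ⋈ Catalog (natural join on sid): {(22, 7, Zephyr, grey, 26), (26, 4, Beta, black, 21), (26, 4, Beta, blue, 28), (26, 4, Beta, blue, 8), (34, 1, Alpha, blue, 14), (34, 1, Alpha, green, 2), (34, 1, Alpha, red, 10), (34, 17, Gamma, blue, 14), (34, 17, Gamma, green, 2), (34, 17, Gamma, red, 10), (34, 39, Echo, blue, 14), (34, 39, Echo, green, 2), (34, 39, Echo, red, 10)}
Filtering on qty ≤ sid leaves {(22, 7, Zephyr, grey, 26), (26, 4, Beta, black, 21), (26, 4, Beta, blue, 28), (26, 4, Beta, blue, 8), (34, 1, Alpha, blue, 14), (34, 1, Alpha, green, 2), (34, 1, Alpha, red, 10), (34, 17, Gamma, blue, 14), (34, 17, Gamma, green, 2), (34, 17, Gamma, red, 10)}.
Keep only column(s) color, pid (3 duplicate(s) eliminated): {(black, 21), (blue, 14), (blue, 28), (blue, 8), (green, 2), (grey, 26), (red, 10)}
Taking the intersection: {(black, 21), (green, 2)}

{(black, 21), (green, 2)}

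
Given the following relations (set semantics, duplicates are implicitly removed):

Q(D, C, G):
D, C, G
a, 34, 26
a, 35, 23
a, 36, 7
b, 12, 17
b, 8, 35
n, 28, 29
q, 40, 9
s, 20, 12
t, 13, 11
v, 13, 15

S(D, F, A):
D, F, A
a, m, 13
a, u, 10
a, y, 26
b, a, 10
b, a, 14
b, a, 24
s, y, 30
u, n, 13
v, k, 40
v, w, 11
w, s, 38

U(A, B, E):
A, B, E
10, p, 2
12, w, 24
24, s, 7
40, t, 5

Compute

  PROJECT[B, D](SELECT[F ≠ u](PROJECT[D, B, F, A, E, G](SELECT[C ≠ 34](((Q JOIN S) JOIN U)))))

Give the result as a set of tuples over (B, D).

{(p, b), (s, b), (t, v)}

Natural join on D: {(a, 34, 26, m, 13), (a, 34, 26, u, 10), (a, 34, 26, y, 26), (a, 35, 23, m, 13), (a, 35, 23, u, 10), (a, 35, 23, y, 26), (a, 36, 7, m, 13), (a, 36, 7, u, 10), (a, 36, 7, y, 26), (b, 12, 17, a, 10), (b, 12, 17, a, 14), (b, 12, 17, a, 24), (b, 8, 35, a, 10), (b, 8, 35, a, 14), (b, 8, 35, a, 24), (s, 20, 12, y, 30), (v, 13, 15, k, 40), (v, 13, 15, w, 11)}
Natural join on A: {(a, 34, 26, u, 10, p, 2), (a, 35, 23, u, 10, p, 2), (a, 36, 7, u, 10, p, 2), (b, 12, 17, a, 10, p, 2), (b, 12, 17, a, 24, s, 7), (b, 8, 35, a, 10, p, 2), (b, 8, 35, a, 24, s, 7), (v, 13, 15, k, 40, t, 5)}
Filtering on C ≠ 34 leaves {(a, 35, 23, u, 10, p, 2), (a, 36, 7, u, 10, p, 2), (b, 12, 17, a, 10, p, 2), (b, 12, 17, a, 24, s, 7), (b, 8, 35, a, 10, p, 2), (b, 8, 35, a, 24, s, 7), (v, 13, 15, k, 40, t, 5)}.
Keep only column(s) D, B, F, A, E, G: {(a, p, u, 10, 2, 23), (a, p, u, 10, 2, 7), (b, p, a, 10, 2, 17), (b, p, a, 10, 2, 35), (b, s, a, 24, 7, 17), (b, s, a, 24, 7, 35), (v, t, k, 40, 5, 15)}
Filtering on F ≠ u leaves {(b, p, a, 10, 2, 17), (b, p, a, 10, 2, 35), (b, s, a, 24, 7, 17), (b, s, a, 24, 7, 35), (v, t, k, 40, 5, 15)}.
Keep only column(s) B, D (2 duplicate(s) eliminated): {(p, b), (s, b), (t, v)}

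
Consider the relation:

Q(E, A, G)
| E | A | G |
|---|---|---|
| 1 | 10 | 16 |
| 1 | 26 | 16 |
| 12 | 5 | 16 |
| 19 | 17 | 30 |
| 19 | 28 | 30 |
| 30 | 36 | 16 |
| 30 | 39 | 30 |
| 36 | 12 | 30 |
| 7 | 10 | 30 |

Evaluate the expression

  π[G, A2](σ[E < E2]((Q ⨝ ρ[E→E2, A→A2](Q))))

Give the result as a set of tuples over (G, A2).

ρ[E→E2, A→A2]: schema becomes (E2, A2, G); tuples unchanged.
Joining Q and ρ[E→E2, A→A2](Q) on G yields {(1, 10, 16, 1, 10), (1, 10, 16, 1, 26), (1, 10, 16, 12, 5), (1, 10, 16, 30, 36), (1, 26, 16, 1, 10), (1, 26, 16, 1, 26), (1, 26, 16, 12, 5), (1, 26, 16, 30, 36), (12, 5, 16, 1, 10), (12, 5, 16, 1, 26), (12, 5, 16, 12, 5), (12, 5, 16, 30, 36), (19, 17, 30, 19, 17), (19, 17, 30, 19, 28), (19, 17, 30, 30, 39), (19, 17, 30, 36, 12), (19, 17, 30, 7, 10), (19, 28, 30, 19, 17), (19, 28, 30, 19, 28), (19, 28, 30, 30, 39), (19, 28, 30, 36, 12), (19, 28, 30, 7, 10), (30, 36, 16, 1, 10), (30, 36, 16, 1, 26), (30, 36, 16, 12, 5), (30, 36, 16, 30, 36), (30, 39, 30, 19, 17), (30, 39, 30, 19, 28), (30, 39, 30, 30, 39), (30, 39, 30, 36, 12), (30, 39, 30, 7, 10), (36, 12, 30, 19, 17), (36, 12, 30, 19, 28), (36, 12, 30, 30, 39), (36, 12, 30, 36, 12), (36, 12, 30, 7, 10), (7, 10, 30, 19, 17), (7, 10, 30, 19, 28), (7, 10, 30, 30, 39), (7, 10, 30, 36, 12), (7, 10, 30, 7, 10)}.
σ[E < E2]: keep tuples satisfying E < E2 → {(1, 10, 16, 12, 5), (1, 10, 16, 30, 36), (1, 26, 16, 12, 5), (1, 26, 16, 30, 36), (12, 5, 16, 30, 36), (19, 17, 30, 30, 39), (19, 17, 30, 36, 12), (19, 28, 30, 30, 39), (19, 28, 30, 36, 12), (30, 39, 30, 36, 12), (7, 10, 30, 19, 17), (7, 10, 30, 19, 28), (7, 10, 30, 30, 39), (7, 10, 30, 36, 12)}
Projecting to G, A2 (8 duplicate(s) eliminated): {(16, 36), (16, 5), (30, 12), (30, 17), (30, 28), (30, 39)}

{(16, 36), (16, 5), (30, 12), (30, 17), (30, 28), (30, 39)}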